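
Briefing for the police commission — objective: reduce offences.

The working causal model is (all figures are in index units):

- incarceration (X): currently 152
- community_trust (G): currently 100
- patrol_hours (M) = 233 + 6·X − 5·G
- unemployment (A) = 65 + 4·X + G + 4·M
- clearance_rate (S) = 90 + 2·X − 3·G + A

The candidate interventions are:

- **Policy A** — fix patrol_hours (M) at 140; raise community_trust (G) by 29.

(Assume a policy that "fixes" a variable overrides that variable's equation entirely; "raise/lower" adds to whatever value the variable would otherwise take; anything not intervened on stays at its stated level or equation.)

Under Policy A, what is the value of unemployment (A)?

1362

Policy A (M := 140, G + 29):
  X = 152
  G = 100 + 29 = 129
  M = 140
  A = 65 + 4·152 + 129 + 4·140 = 1362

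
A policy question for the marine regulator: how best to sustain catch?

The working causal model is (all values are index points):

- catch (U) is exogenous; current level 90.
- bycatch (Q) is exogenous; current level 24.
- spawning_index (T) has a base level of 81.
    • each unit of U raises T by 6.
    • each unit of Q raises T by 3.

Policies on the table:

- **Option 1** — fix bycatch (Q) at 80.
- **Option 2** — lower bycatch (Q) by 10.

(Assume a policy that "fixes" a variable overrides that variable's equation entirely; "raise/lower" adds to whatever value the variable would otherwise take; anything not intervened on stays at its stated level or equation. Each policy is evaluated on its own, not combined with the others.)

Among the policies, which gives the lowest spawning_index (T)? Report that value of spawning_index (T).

Option 1 (Q := 80):
  U = 90
  Q = 80
  T = 81 + 6·90 + 3·80 = 861
Option 2 (Q − 10):
  U = 90
  Q = 24 − 10 = 14
  T = 81 + 6·90 + 3·14 = 663
Comparing — Option 1: T=861, Option 2: T=663. Lowest is 663 (Option 2).

663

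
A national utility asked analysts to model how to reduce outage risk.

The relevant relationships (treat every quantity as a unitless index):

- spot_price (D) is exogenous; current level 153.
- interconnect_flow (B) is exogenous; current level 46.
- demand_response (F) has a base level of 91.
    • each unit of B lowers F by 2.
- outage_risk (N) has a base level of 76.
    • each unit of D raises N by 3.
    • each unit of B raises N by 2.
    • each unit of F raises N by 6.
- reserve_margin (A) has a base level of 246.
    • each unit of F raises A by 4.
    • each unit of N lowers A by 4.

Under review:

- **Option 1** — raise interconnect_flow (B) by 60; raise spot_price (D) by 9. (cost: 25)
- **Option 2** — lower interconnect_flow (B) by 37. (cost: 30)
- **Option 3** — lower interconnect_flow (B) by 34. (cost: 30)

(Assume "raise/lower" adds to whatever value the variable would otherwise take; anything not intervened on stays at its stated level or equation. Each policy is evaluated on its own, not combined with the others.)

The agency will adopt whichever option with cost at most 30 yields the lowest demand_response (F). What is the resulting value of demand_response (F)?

Option 1 (B + 60, D + 9):
  B = 46 + 60 = 106
  F = 91 − 2·106 = -121
Option 2 (B − 37):
  B = 46 − 37 = 9
  F = 91 − 2·9 = 73
Option 3 (B − 34):
  B = 46 − 34 = 12
  F = 91 − 2·12 = 67
Comparing — Option 1: F=-121, Option 2: F=73, Option 3: F=67. Lowest is -121 (Option 1).

-121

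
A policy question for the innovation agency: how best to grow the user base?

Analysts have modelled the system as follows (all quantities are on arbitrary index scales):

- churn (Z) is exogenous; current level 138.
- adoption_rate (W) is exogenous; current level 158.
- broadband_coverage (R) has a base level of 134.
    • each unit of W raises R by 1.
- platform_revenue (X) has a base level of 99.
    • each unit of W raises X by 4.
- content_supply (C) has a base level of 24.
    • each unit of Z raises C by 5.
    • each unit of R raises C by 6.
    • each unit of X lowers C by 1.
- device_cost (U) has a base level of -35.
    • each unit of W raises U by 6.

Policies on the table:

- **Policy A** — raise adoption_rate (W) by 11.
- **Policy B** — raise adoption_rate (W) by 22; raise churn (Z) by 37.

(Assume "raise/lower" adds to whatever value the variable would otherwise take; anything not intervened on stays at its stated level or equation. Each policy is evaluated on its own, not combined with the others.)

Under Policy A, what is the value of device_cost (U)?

979

Policy A (W + 11):
  W = 158 + 11 = 169
  U = -35 + 6·169 = 979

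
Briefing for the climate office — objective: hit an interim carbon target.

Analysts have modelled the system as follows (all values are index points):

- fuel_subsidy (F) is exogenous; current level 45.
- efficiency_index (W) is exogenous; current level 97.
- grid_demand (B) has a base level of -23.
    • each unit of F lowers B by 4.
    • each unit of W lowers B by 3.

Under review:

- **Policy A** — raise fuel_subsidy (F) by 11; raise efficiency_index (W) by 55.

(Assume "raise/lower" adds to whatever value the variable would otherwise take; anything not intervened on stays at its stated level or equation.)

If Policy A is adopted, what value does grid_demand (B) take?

-703

Policy A (F + 11, W + 55):
  F = 45 + 11 = 56
  W = 97 + 55 = 152
  B = -23 − 4·56 − 3·152 = -703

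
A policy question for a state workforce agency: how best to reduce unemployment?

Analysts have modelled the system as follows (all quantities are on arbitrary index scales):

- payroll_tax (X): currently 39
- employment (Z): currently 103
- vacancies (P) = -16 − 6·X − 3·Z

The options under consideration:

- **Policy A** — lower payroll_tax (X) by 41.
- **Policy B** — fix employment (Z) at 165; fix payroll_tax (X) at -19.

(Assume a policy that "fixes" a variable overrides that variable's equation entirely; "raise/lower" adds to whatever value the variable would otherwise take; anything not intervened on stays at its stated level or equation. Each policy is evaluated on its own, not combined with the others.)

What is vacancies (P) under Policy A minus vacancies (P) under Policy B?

84

Policy A (X − 41):
  X = 39 − 41 = -2
  Z = 103
  P = -16 − 6·(-2) − 3·103 = -313
Policy B (Z := 165, X := -19):
  X = -19
  Z = 165
  P = -16 − 6·(-19) − 3·165 = -397
P: -313 − (-397) = 84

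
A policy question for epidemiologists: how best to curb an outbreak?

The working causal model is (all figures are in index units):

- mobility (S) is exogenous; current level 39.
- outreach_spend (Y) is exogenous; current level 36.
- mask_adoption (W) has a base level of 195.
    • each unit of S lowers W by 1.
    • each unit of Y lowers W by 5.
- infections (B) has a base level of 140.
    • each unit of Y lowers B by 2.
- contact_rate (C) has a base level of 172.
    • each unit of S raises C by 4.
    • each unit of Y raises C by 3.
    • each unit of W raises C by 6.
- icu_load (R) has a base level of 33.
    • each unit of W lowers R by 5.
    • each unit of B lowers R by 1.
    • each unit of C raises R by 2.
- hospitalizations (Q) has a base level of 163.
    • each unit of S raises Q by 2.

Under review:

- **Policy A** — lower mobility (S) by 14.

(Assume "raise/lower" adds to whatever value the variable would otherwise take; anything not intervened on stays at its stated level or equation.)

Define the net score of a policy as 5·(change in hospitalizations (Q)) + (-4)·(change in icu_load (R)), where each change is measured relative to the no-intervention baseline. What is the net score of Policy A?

-84

Baseline:
  S = 39
  Y = 36
  W = 195 − 39 − 5·36 = -24
  B = 140 − 2·36 = 68
  C = 172 + 4·39 + 3·36 + 6·(-24) = 292
  R = 33 − 5·(-24) − 68 + 2·292 = 669
  Q = 163 + 2·39 = 241
Policy A (S − 14):
  S = 39 − 14 = 25
  Y = 36
  W = 195 − 25 − 5·36 = -10
  B = 140 − 2·36 = 68
  C = 172 + 4·25 + 3·36 + 6·(-10) = 320
  R = 33 − 5·(-10) − 68 + 2·320 = 655
  Q = 163 + 2·25 = 213
ΔQ = 213 − 241 = -28; ΔR = 655 − 669 = -14
Score = 5·(-28) + (-4)·(-14) = -84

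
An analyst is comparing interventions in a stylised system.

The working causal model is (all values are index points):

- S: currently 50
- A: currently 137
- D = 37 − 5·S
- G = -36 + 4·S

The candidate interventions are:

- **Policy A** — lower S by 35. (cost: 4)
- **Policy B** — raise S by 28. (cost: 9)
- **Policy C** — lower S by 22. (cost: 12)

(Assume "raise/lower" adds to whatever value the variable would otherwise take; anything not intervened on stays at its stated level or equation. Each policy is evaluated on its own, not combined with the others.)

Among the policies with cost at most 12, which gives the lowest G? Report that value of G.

Policy A (S − 35):
  S = 50 − 35 = 15
  G = -36 + 4·15 = 24
Policy B (S + 28):
  S = 50 + 28 = 78
  G = -36 + 4·78 = 276
Policy C (S − 22):
  S = 50 − 22 = 28
  G = -36 + 4·28 = 76
Comparing — Policy A: G=24, Policy B: G=276, Policy C: G=76. Lowest is 24 (Policy A).

24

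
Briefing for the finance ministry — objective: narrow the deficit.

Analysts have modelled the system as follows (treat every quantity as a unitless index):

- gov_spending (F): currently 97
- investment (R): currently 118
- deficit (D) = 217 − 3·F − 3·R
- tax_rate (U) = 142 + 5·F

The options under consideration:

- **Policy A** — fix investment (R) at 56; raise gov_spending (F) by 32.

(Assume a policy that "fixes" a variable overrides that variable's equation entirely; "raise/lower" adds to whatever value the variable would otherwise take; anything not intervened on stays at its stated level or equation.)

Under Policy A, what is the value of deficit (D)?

-338

Policy A (R := 56, F + 32):
  F = 97 + 32 = 129
  R = 56
  D = 217 − 3·129 − 3·56 = -338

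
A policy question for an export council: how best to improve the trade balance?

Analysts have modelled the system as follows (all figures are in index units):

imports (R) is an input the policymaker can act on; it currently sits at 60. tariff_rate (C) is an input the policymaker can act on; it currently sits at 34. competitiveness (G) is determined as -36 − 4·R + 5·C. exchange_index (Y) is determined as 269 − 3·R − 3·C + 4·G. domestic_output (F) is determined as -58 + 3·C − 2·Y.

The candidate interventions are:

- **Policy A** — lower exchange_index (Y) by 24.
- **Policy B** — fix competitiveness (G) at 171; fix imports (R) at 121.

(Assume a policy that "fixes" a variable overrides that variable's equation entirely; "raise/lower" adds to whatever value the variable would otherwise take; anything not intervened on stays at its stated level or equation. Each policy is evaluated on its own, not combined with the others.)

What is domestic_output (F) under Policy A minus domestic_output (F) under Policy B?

1898

Policy A (Y − 24):
  R = 60
  C = 34
  G = -36 − 4·60 + 5·34 = -106
  Y = 269 − 3·60 − 3·34 + 4·(-106) (−24 from intervention) = -461
  F = -58 + 3·34 − 2·(-461) = 966
Policy B (G := 171, R := 121):
  R = 121
  C = 34
  G = 171
  Y = 269 − 3·121 − 3·34 + 4·171 = 488
  F = -58 + 3·34 − 2·488 = -932
F: 966 − (-932) = 1898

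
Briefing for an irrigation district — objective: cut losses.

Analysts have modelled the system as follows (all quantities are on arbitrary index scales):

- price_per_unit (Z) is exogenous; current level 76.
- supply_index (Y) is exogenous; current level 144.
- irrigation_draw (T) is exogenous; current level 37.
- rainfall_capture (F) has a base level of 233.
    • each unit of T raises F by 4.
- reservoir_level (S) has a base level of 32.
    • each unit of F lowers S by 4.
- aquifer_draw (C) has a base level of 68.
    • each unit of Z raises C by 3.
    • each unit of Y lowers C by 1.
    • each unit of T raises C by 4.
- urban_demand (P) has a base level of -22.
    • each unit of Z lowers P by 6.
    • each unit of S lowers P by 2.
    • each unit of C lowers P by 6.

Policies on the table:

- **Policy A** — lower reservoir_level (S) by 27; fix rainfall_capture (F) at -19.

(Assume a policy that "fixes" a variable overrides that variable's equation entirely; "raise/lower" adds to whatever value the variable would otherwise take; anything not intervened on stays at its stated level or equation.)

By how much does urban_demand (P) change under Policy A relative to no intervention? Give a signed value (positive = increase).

Baseline:
  Z = 76
  Y = 144
  T = 37
  F = 233 + 4·37 = 381
  S = 32 − 4·381 = -1492
  C = 68 + 3·76 − 144 + 4·37 = 300
  P = -22 − 6·76 − 2·(-1492) − 6·300 = 706
Policy A (S − 27, F := -19):
  Z = 76
  Y = 144
  T = 37
  F = -19
  S = 32 − 4·(-19) (−27 from intervention) = 81
  C = 68 + 3·76 − 144 + 4·37 = 300
  P = -22 − 6·76 − 2·81 − 6·300 = -2440
Change in P: -2440 − 706 = -3146

-3146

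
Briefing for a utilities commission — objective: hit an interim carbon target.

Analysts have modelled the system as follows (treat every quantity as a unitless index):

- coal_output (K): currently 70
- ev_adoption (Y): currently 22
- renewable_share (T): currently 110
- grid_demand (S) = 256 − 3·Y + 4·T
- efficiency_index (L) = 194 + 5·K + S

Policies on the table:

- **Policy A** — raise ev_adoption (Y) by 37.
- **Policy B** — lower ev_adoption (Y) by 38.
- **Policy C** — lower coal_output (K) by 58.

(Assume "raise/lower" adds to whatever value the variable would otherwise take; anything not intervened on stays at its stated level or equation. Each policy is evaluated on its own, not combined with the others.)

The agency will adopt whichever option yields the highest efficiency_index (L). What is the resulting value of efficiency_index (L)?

Policy A (Y + 37):
  K = 70
  Y = 22 + 37 = 59
  T = 110
  S = 256 − 3·59 + 4·110 = 519
  L = 194 + 5·70 + 519 = 1063
Policy B (Y − 38):
  K = 70
  Y = 22 − 38 = -16
  T = 110
  S = 256 − 3·(-16) + 4·110 = 744
  L = 194 + 5·70 + 744 = 1288
Policy C (K − 58):
  K = 70 − 58 = 12
  Y = 22
  T = 110
  S = 256 − 3·22 + 4·110 = 630
  L = 194 + 5·12 + 630 = 884
Comparing — Policy A: L=1063, Policy B: L=1288, Policy C: L=884. Highest is 1288 (Policy B).

1288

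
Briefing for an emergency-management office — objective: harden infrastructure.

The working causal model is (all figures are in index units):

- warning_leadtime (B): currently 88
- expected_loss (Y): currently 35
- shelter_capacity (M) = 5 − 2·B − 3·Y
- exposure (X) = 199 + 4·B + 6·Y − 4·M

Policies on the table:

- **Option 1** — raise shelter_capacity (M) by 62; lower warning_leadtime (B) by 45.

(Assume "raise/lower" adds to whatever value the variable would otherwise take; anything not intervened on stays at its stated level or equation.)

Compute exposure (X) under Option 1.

Option 1 (M + 62, B − 45):
  B = 88 − 45 = 43
  Y = 35
  M = 5 − 2·43 − 3·35 (+62 from intervention) = -124
  X = 199 + 4·43 + 6·35 − 4·(-124) = 1077

1077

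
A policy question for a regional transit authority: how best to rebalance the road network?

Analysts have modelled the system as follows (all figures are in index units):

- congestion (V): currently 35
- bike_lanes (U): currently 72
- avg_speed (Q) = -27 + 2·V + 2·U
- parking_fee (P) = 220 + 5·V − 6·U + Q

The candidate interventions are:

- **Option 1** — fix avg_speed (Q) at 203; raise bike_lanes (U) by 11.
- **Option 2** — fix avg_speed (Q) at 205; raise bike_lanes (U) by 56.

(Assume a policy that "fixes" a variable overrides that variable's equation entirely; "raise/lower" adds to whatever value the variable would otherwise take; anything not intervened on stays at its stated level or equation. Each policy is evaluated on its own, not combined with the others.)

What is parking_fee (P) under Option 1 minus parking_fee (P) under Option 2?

Option 1 (Q := 203, U + 11):
  V = 35
  U = 72 + 11 = 83
  Q = 203
  P = 220 + 5·35 − 6·83 + 203 = 100
Option 2 (Q := 205, U + 56):
  V = 35
  U = 72 + 56 = 128
  Q = 205
  P = 220 + 5·35 − 6·128 + 205 = -168
P: 100 − (-168) = 268

268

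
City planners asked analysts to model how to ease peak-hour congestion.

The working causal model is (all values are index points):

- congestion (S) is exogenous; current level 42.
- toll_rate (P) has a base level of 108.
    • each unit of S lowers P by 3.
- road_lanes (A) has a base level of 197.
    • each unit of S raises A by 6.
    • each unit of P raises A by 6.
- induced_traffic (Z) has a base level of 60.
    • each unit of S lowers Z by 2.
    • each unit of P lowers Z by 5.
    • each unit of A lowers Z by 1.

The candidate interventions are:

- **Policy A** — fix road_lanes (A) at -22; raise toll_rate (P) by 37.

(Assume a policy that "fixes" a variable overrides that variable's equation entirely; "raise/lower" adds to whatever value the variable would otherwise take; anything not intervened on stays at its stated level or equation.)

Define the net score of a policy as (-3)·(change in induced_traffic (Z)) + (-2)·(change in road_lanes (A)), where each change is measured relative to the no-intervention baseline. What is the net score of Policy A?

192

Baseline:
  S = 42
  P = 108 − 3·42 = -18
  A = 197 + 6·42 + 6·(-18) = 341
  Z = 60 − 2·42 − 5·(-18) − 341 = -275
Policy A (A := -22, P + 37):
  S = 42
  P = 108 − 3·42 (+37 from intervention) = 19
  A = -22
  Z = 60 − 2·42 − 5·19 − (-22) = -97
ΔZ = -97 − (-275) = 178; ΔA = -22 − 341 = -363
Score = (-3)·178 + (-2)·(-363) = 192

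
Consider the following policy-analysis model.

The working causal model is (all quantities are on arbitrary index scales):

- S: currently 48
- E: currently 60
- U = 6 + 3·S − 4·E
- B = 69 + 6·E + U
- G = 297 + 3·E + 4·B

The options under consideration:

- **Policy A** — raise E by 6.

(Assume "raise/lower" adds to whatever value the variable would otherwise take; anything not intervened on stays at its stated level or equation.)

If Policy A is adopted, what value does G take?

1899

Policy A (E + 6):
  S = 48
  E = 60 + 6 = 66
  U = 6 + 3·48 − 4·66 = -114
  B = 69 + 6·66 + (-114) = 351
  G = 297 + 3·66 + 4·351 = 1899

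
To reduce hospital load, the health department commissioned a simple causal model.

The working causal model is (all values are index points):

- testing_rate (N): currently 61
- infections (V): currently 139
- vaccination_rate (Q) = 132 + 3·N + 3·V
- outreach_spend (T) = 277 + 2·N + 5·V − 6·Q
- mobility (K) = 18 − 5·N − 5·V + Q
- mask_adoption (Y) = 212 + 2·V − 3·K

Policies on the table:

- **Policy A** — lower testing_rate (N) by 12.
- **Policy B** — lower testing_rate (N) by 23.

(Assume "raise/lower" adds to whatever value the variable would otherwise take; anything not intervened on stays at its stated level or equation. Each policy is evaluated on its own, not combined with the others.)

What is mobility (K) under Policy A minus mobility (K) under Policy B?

Policy A (N − 12):
  N = 61 − 12 = 49
  V = 139
  Q = 132 + 3·49 + 3·139 = 696
  K = 18 − 5·49 − 5·139 + 696 = -226
Policy B (N − 23):
  N = 61 − 23 = 38
  V = 139
  Q = 132 + 3·38 + 3·139 = 663
  K = 18 − 5·38 − 5·139 + 663 = -204
K: -226 − (-204) = -22

-22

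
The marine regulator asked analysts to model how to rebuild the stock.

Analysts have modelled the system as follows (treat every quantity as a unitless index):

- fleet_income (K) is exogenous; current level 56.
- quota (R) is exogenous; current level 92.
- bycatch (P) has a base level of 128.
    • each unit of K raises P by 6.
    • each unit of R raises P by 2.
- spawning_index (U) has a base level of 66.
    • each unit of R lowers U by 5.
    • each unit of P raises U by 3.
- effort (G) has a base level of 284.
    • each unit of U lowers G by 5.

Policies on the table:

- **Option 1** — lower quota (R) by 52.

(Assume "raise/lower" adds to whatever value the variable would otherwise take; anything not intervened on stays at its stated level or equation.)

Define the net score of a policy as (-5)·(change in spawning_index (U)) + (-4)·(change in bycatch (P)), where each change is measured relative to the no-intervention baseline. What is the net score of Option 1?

Baseline:
  K = 56
  R = 92
  P = 128 + 6·56 + 2·92 = 648
  U = 66 − 5·92 + 3·648 = 1550
Option 1 (R − 52):
  K = 56
  R = 92 − 52 = 40
  P = 128 + 6·56 + 2·40 = 544
  U = 66 − 5·40 + 3·544 = 1498
ΔU = 1498 − 1550 = -52; ΔP = 544 − 648 = -104
Score = (-5)·(-52) + (-4)·(-104) = 676

676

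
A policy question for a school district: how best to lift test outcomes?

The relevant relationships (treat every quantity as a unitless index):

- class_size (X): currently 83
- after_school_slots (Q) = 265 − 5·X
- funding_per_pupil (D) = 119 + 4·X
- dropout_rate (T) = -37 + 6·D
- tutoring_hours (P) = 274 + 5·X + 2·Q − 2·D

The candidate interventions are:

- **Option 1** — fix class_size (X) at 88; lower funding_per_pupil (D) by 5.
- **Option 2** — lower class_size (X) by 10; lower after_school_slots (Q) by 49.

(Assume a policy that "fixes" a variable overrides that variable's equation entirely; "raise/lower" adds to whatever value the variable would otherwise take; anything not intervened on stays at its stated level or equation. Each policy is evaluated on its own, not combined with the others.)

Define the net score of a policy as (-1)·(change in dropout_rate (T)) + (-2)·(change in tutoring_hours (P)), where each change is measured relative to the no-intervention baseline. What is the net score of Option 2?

Baseline:
  X = 83
  Q = 265 − 5·83 = -150
  D = 119 + 4·83 = 451
  T = -37 + 6·451 = 2669
  P = 274 + 5·83 + 2·(-150) − 2·451 = -513
Option 2 (X − 10, Q − 49):
  X = 83 − 10 = 73
  Q = 265 − 5·73 (−49 from intervention) = -149
  D = 119 + 4·73 = 411
  T = -37 + 6·411 = 2429
  P = 274 + 5·73 + 2·(-149) − 2·411 = -481
ΔT = 2429 − 2669 = -240; ΔP = -481 − (-513) = 32
Score = (-1)·(-240) + (-2)·32 = 176

176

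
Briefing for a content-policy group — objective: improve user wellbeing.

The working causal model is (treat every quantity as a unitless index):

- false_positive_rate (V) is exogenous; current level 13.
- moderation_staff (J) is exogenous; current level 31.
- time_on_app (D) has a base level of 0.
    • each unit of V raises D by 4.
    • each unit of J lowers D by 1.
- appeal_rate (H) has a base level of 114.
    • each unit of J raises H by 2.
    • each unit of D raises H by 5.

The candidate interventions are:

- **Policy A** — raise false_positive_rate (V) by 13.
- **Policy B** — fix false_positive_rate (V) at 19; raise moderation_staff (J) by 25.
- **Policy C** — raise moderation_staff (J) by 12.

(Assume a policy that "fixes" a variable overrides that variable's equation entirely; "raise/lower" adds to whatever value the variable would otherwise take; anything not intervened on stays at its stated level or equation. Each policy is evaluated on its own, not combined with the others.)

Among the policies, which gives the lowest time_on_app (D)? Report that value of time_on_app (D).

9

Policy A (V + 13):
  V = 13 + 13 = 26
  J = 31
  D = 0 + 4·26 − 31 = 73
Policy B (V := 19, J + 25):
  V = 19
  J = 31 + 25 = 56
  D = 0 + 4·19 − 56 = 20
Policy C (J + 12):
  V = 13
  J = 31 + 12 = 43
  D = 0 + 4·13 − 43 = 9
Comparing — Policy A: D=73, Policy B: D=20, Policy C: D=9. Lowest is 9 (Policy C).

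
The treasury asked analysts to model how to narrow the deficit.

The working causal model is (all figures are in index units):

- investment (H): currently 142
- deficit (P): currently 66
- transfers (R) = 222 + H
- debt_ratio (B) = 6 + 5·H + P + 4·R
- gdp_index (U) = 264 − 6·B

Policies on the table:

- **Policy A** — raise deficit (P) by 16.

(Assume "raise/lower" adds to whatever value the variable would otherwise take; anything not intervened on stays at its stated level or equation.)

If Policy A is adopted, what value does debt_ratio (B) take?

Policy A (P + 16):
  H = 142
  P = 66 + 16 = 82
  R = 222 + 142 = 364
  B = 6 + 5·142 + 82 + 4·364 = 2254

2254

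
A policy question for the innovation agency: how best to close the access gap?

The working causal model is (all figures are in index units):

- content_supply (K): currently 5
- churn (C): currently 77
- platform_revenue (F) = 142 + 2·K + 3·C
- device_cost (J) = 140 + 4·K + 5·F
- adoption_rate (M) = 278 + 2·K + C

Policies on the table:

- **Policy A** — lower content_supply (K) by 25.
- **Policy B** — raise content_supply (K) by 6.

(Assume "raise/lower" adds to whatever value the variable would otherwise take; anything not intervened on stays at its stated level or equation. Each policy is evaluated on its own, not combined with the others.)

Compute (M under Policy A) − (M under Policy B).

-62

Policy A (K − 25):
  K = 5 − 25 = -20
  C = 77
  M = 278 + 2·(-20) + 77 = 315
Policy B (K + 6):
  K = 5 + 6 = 11
  C = 77
  M = 278 + 2·11 + 77 = 377
M: 315 − 377 = -62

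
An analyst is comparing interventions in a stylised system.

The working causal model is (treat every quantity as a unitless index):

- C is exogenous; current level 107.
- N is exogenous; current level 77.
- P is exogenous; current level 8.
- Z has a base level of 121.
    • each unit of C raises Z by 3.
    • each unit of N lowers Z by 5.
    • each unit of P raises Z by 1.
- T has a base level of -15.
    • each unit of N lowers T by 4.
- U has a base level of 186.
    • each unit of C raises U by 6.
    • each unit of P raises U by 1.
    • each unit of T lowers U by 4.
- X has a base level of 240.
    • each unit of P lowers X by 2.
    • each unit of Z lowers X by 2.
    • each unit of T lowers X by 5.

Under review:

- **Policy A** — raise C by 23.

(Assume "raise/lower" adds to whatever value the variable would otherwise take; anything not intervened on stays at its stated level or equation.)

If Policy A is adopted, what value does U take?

2266

Policy A (C + 23):
  C = 107 + 23 = 130
  N = 77
  P = 8
  T = -15 − 4·77 = -323
  U = 186 + 6·130 + 8 − 4·(-323) = 2266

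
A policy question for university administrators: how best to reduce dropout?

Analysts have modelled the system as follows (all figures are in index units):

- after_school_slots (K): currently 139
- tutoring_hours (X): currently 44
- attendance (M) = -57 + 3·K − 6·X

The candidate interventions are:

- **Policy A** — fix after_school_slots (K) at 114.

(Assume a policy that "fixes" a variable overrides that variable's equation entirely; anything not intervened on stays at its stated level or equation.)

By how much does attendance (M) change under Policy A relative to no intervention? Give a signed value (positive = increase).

-75

Baseline:
  K = 139
  X = 44
  M = -57 + 3·139 − 6·44 = 96
Policy A (K := 114):
  K = 114
  X = 44
  M = -57 + 3·114 − 6·44 = 21
Change in M: 21 − 96 = -75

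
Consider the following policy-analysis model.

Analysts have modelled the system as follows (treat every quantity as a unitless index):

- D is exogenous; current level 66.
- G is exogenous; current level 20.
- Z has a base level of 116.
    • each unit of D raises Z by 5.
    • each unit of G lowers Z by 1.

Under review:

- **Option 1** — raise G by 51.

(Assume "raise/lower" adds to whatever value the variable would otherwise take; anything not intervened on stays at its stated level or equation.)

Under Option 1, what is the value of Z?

375

Option 1 (G + 51):
  D = 66
  G = 20 + 51 = 71
  Z = 116 + 5·66 − 71 = 375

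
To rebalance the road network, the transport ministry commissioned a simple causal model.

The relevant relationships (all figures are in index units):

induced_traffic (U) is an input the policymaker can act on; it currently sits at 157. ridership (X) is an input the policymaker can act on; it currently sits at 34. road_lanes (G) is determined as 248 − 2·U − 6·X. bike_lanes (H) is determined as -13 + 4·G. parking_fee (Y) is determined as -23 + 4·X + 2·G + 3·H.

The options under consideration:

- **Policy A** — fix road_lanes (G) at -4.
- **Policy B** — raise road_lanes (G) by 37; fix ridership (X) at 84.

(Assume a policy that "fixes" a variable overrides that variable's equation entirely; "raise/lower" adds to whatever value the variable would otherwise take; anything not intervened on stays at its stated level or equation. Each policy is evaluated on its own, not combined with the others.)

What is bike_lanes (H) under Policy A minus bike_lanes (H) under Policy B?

Policy A (G := -4):
  U = 157
  X = 34
  G = -4
  H = -13 + 4·(-4) = -29
Policy B (G + 37, X := 84):
  U = 157
  X = 84
  G = 248 − 2·157 − 6·84 (+37 from intervention) = -533
  H = -13 + 4·(-533) = -2145
H: -29 − (-2145) = 2116

2116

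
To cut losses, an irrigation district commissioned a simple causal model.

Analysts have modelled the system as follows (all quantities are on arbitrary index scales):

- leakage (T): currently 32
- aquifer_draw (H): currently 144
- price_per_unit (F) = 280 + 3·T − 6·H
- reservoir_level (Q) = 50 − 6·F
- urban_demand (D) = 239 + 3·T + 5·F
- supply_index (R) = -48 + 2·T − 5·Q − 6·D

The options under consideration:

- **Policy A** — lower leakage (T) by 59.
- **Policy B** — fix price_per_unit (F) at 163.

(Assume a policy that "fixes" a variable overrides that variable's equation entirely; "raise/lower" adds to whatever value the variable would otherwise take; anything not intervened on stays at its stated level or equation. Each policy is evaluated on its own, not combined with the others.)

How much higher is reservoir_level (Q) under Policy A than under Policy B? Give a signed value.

4968

Policy A (T − 59):
  T = 32 − 59 = -27
  H = 144
  F = 280 + 3·(-27) − 6·144 = -665
  Q = 50 − 6·(-665) = 4040
Policy B (F := 163):
  T = 32
  H = 144
  F = 163
  Q = 50 − 6·163 = -928
Q: 4040 − (-928) = 4968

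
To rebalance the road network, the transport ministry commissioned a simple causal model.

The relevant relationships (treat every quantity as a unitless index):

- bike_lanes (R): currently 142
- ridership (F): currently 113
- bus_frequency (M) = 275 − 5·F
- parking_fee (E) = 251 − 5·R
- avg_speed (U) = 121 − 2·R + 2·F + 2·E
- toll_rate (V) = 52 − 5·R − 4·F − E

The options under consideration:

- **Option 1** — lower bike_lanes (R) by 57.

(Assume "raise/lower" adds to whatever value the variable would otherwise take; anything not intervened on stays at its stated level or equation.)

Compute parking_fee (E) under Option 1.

-174

Option 1 (R − 57):
  R = 142 − 57 = 85
  E = 251 − 5·85 = -174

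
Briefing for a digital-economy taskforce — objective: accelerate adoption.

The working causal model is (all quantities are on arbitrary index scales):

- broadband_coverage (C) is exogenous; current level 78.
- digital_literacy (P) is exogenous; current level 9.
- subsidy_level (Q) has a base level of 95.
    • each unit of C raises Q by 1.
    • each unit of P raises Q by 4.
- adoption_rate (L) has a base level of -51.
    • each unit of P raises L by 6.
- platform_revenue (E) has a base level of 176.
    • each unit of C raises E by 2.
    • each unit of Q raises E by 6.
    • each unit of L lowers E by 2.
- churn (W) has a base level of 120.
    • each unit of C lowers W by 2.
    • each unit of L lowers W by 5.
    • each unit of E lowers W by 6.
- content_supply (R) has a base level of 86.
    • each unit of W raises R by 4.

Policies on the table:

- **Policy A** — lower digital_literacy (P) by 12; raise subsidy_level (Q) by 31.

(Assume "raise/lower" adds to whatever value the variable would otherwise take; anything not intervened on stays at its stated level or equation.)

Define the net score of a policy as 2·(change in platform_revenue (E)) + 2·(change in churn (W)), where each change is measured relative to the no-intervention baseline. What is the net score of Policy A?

300

Baseline:
  C = 78
  P = 9
  Q = 95 + 78 + 4·9 = 209
  L = -51 + 6·9 = 3
  E = 176 + 2·78 + 6·209 − 2·3 = 1580
  W = 120 − 2·78 − 5·3 − 6·1580 = -9531
Policy A (P − 12, Q + 31):
  C = 78
  P = 9 − 12 = -3
  Q = 95 + 78 + 4·(-3) (+31 from intervention) = 192
  L = -51 + 6·(-3) = -69
  E = 176 + 2·78 + 6·192 − 2·(-69) = 1622
  W = 120 − 2·78 − 5·(-69) − 6·1622 = -9423
ΔE = 1622 − 1580 = 42; ΔW = -9423 − (-9531) = 108
Score = 2·42 + 2·108 = 300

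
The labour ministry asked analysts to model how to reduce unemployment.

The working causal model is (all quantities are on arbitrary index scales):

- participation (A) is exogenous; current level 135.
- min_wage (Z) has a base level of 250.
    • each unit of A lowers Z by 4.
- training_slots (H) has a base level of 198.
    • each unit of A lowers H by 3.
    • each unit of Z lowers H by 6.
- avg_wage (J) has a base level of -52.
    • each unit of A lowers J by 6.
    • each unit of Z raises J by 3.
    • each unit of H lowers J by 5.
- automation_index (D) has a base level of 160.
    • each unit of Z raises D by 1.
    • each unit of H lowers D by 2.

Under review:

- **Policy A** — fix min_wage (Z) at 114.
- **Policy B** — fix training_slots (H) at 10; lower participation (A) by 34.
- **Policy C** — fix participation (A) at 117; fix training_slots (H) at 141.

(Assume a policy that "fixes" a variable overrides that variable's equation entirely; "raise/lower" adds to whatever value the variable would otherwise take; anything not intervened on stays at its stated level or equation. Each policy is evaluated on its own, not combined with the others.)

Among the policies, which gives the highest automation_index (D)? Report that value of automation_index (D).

2056

Policy A (Z := 114):
  A = 135
  Z = 114
  H = 198 − 3·135 − 6·114 = -891
  D = 160 + 114 − 2·(-891) = 2056
Policy B (H := 10, A − 34):
  A = 135 − 34 = 101
  Z = 250 − 4·101 = -154
  H = 10
  D = 160 + (-154) − 2·10 = -14
Policy C (A := 117, H := 141):
  A = 117
  Z = 250 − 4·117 = -218
  H = 141
  D = 160 + (-218) − 2·141 = -340
Comparing — Policy A: D=2056, Policy B: D=-14, Policy C: D=-340. Highest is 2056 (Policy A).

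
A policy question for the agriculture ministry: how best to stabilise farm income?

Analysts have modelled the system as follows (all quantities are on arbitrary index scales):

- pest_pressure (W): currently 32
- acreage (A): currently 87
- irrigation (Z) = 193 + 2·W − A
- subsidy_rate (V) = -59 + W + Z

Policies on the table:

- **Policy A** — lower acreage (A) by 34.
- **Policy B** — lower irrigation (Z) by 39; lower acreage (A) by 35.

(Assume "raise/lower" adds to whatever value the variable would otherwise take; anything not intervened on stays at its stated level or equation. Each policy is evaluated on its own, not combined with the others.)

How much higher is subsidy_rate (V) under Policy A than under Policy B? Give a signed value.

38

Policy A (A − 34):
  W = 32
  A = 87 − 34 = 53
  Z = 193 + 2·32 − 53 = 204
  V = -59 + 32 + 204 = 177
Policy B (Z − 39, A − 35):
  W = 32
  A = 87 − 35 = 52
  Z = 193 + 2·32 − 52 (−39 from intervention) = 166
  V = -59 + 32 + 166 = 139
V: 177 − 139 = 38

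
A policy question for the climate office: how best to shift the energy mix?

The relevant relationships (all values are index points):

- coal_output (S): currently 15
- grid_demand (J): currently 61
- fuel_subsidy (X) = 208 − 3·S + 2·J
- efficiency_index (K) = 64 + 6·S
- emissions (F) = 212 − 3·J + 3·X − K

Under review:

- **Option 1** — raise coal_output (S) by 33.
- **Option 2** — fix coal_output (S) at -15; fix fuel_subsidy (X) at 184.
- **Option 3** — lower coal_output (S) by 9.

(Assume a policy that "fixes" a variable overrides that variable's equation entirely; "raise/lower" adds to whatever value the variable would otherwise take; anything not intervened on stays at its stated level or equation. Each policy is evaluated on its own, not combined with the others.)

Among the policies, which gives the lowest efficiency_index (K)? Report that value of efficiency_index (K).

-26

Option 1 (S + 33):
  S = 15 + 33 = 48
  K = 64 + 6·48 = 352
Option 2 (S := -15, X := 184):
  S = -15
  K = 64 + 6·(-15) = -26
Option 3 (S − 9):
  S = 15 − 9 = 6
  K = 64 + 6·6 = 100
Comparing — Option 1: K=352, Option 2: K=-26, Option 3: K=100. Lowest is -26 (Option 2).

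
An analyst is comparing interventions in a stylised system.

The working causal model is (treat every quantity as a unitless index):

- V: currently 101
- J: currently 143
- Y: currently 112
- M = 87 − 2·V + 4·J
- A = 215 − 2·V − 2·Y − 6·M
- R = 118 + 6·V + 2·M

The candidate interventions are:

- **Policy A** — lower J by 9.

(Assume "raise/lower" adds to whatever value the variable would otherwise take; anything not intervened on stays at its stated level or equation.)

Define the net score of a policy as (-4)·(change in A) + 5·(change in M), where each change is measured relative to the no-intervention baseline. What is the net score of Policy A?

Baseline:
  V = 101
  J = 143
  Y = 112
  M = 87 − 2·101 + 4·143 = 457
  A = 215 − 2·101 − 2·112 − 6·457 = -2953
Policy A (J − 9):
  V = 101
  J = 143 − 9 = 134
  Y = 112
  M = 87 − 2·101 + 4·134 = 421
  A = 215 − 2·101 − 2·112 − 6·421 = -2737
ΔA = -2737 − (-2953) = 216; ΔM = 421 − 457 = -36
Score = (-4)·216 + 5·(-36) = -1044

-1044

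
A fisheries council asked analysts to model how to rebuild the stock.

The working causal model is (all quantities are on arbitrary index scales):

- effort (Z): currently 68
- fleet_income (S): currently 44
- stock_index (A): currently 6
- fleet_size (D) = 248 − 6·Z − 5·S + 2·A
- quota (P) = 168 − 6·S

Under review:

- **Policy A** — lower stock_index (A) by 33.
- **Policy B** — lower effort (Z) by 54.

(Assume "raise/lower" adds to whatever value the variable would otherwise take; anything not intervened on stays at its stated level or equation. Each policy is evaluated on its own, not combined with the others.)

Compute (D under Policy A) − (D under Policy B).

-390

Policy A (A − 33):
  Z = 68
  S = 44
  A = 6 − 33 = -27
  D = 248 − 6·68 − 5·44 + 2·(-27) = -434
Policy B (Z − 54):
  Z = 68 − 54 = 14
  S = 44
  A = 6
  D = 248 − 6·14 − 5·44 + 2·6 = -44
D: -434 − (-44) = -390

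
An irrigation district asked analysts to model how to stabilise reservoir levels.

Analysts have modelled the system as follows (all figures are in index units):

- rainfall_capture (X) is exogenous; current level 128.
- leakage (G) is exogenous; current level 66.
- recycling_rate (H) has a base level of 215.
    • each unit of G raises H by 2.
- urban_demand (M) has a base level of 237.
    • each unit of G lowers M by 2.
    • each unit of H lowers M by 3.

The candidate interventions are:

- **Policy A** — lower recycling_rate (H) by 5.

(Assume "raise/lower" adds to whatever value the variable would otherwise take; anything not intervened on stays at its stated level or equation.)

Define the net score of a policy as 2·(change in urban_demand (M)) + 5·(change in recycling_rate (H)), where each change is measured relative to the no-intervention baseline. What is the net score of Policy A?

Baseline:
  G = 66
  H = 215 + 2·66 = 347
  M = 237 − 2·66 − 3·347 = -936
Policy A (H − 5):
  G = 66
  H = 215 + 2·66 (−5 from intervention) = 342
  M = 237 − 2·66 − 3·342 = -921
ΔM = -921 − (-936) = 15; ΔH = 342 − 347 = -5
Score = 2·15 + 5·(-5) = 5

5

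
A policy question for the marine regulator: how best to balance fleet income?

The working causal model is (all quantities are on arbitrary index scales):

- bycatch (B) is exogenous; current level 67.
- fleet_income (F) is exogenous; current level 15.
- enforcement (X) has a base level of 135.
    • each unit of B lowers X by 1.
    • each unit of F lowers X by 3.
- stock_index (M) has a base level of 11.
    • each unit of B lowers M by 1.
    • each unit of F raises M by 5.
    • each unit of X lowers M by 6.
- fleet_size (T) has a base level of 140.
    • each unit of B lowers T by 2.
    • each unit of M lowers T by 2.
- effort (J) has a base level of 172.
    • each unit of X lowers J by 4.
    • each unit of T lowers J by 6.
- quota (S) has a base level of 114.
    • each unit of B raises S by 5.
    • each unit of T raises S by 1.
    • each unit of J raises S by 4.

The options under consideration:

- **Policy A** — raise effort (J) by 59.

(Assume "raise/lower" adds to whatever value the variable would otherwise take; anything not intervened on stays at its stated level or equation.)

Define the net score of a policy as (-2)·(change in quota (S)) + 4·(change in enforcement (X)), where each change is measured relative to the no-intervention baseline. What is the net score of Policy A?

-472

Baseline:
  B = 67
  F = 15
  X = 135 − 67 − 3·15 = 23
  M = 11 − 67 + 5·15 − 6·23 = -119
  T = 140 − 2·67 − 2·(-119) = 244
  J = 172 − 4·23 − 6·244 = -1384
  S = 114 + 5·67 + 244 + 4·(-1384) = -4843
Policy A (J + 59):
  B = 67
  F = 15
  X = 135 − 67 − 3·15 = 23
  M = 11 − 67 + 5·15 − 6·23 = -119
  T = 140 − 2·67 − 2·(-119) = 244
  J = 172 − 4·23 − 6·244 (+59 from intervention) = -1325
  S = 114 + 5·67 + 244 + 4·(-1325) = -4607
ΔS = -4607 − (-4843) = 236; ΔX = 23 − 23 = 0
Score = (-2)·236 + 4·0 = -472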